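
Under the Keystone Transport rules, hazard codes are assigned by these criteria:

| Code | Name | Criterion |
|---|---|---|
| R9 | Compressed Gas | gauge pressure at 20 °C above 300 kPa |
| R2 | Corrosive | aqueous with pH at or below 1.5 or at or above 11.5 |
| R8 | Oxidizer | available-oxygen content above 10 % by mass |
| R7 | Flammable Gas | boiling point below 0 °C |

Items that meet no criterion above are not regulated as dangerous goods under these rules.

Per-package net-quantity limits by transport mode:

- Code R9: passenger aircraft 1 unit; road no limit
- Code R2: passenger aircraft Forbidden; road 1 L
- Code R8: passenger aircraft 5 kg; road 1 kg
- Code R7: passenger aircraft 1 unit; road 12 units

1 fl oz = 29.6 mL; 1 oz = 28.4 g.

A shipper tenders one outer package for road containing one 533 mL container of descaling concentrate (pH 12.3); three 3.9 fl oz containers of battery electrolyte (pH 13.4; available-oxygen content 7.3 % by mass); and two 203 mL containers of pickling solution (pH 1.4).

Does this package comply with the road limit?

No

The descaling concentrate has pH 12.3, which is ≥ 11.5, so it is Code R2 (Corrosive).
The battery electrolyte has pH 13.4, which is ≥ 11.5, so it is Code R2 (Corrosive).
The pickling solution has pH 1.4, which is ≤ 1.5, so it is Code R2 (Corrosive).
Code R2 net quantity: 533 mL + (three 3.9 fl oz containers = 346.32 mL) + (two 203 mL containers = 406 mL) = 1285.32 mL.
1285.32 mL > 1 L (road limit, Code R2) — over the limit.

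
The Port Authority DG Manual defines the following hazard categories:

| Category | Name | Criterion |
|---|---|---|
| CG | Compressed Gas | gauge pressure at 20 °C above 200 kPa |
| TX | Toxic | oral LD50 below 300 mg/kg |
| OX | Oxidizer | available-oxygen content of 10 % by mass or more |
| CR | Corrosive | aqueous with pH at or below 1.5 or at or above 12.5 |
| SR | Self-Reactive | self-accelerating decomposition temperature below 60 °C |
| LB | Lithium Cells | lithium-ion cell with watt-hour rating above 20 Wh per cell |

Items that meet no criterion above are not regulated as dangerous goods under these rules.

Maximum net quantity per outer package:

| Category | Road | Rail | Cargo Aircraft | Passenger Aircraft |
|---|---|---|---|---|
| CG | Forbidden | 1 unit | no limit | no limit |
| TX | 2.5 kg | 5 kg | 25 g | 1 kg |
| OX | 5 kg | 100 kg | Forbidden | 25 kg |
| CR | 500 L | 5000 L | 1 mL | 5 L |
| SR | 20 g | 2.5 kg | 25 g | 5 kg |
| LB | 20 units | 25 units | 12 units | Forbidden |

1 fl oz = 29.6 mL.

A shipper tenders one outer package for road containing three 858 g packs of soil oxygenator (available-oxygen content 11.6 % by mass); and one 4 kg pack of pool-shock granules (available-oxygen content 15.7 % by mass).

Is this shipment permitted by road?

No

Soil oxygenator: available-oxygen content 11.6 % by mass ≥ 10 % by mass → Category OX (Oxidizer).
Available-oxygen content 15.7 % by mass meets the Category OX criterion (Oxidizer), so the pool-shock granules are Category OX.
Category OX net quantity: (three 858 g packs = 2.574 kg) + 4 kg = 6.574 kg.
6.574 kg > 5 kg (road limit, Category OX) — over the limit.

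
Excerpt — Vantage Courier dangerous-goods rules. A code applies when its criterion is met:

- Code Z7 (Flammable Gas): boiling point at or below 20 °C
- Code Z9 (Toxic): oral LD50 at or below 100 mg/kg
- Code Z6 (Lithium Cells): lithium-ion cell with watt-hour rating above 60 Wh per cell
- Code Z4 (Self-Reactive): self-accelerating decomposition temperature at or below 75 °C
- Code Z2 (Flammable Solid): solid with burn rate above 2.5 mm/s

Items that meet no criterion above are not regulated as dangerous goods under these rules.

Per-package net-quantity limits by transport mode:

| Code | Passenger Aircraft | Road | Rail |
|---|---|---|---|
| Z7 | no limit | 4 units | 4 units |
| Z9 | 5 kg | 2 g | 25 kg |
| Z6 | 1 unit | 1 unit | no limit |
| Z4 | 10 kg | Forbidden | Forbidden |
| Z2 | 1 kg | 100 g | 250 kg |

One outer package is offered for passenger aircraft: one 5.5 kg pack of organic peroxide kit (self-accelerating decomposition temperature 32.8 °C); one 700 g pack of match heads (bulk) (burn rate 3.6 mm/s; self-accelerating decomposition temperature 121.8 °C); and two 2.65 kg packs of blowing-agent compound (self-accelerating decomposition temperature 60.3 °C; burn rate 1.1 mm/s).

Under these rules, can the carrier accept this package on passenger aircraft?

No

With self-accelerating decomposition temperature 32.8 °C (≤ 75 °C), the organic peroxide kit falls in Code Z4.
Burn rate 3.6 mm/s meets the Code Z2 criterion (Flammable Solid), so the match heads (bulk) are Code Z2.
The blowing-agent compound has self-accelerating decomposition temperature 60.3 °C, which is ≤ 75 °C, so it is Code Z4 (Self-Reactive).
Total Code Z4: 5.5 kg + (two 2.65 kg packs = 5.3 kg) = 10.8 kg.
10.8 kg > 10 kg (passenger aircraft limit, Code Z4) — over the limit.
Code Z2 quantity: 700 g.
700 g ≤ 1 kg (passenger aircraft limit, Code Z2) — within limit.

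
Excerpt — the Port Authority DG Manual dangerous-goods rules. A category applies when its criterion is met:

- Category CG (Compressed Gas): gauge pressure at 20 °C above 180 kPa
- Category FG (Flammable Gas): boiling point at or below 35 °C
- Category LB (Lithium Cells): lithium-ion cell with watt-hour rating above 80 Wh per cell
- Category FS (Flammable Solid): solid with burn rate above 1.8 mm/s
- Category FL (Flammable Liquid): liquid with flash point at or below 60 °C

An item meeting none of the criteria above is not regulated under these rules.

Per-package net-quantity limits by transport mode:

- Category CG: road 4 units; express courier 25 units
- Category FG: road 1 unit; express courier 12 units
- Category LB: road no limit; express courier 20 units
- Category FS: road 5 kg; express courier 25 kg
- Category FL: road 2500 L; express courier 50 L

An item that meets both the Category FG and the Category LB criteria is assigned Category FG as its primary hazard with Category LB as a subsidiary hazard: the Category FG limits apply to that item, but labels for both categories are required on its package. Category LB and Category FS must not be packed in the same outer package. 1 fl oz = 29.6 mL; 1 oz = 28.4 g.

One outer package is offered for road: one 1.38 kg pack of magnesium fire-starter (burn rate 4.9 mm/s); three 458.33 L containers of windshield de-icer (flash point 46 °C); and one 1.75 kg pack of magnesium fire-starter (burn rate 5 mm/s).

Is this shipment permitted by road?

Burn rate 4.9 mm/s meets the Category FS criterion (Flammable Solid), so the magnesium fire-starter is Category FS.
Flash point 46 °C meets the Category FL criterion (Flammable Liquid), so the windshield de-icer is Category FL.
Burn rate 5 mm/s meets the Category FS criterion (Flammable Solid), so the magnesium fire-starter is Category FS.
Category FS net quantity: 1.38 kg + 1.75 kg = 3.13 kg.
3.13 kg ≤ 5 kg (road limit, Category FS) — within limit.
Category FL quantity: three 458.33 L containers = 1374.99 L.
1374.99 L is within the road limit of 2500 L for Category FL.
The segregation rule (Category LB with Category FS) does not apply to Category FS with Category FL.
Every hazard category is within its road limit and no segregation rule is violated.

Yes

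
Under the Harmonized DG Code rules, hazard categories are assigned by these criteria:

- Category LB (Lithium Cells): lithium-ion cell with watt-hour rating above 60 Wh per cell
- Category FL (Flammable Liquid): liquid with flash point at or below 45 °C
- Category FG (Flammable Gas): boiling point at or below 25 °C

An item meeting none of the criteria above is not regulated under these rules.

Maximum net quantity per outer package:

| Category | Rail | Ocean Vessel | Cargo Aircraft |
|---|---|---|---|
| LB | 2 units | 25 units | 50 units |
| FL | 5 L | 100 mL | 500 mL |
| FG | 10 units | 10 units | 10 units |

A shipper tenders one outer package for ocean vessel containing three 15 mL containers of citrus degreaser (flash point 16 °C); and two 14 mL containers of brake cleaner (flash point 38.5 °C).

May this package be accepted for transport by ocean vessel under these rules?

Yes

With flash point 16 °C (≤ 45 °C), the citrus degreaser falls in Category FL.
With flash point 38.5 °C (≤ 45 °C), the brake cleaner falls in Category FL.
Total Category FL: (three 15 mL containers = 45 mL) + (two 14 mL containers = 28 mL) = 73 mL.
73 mL is within the ocean vessel limit of 100 mL for Category FL.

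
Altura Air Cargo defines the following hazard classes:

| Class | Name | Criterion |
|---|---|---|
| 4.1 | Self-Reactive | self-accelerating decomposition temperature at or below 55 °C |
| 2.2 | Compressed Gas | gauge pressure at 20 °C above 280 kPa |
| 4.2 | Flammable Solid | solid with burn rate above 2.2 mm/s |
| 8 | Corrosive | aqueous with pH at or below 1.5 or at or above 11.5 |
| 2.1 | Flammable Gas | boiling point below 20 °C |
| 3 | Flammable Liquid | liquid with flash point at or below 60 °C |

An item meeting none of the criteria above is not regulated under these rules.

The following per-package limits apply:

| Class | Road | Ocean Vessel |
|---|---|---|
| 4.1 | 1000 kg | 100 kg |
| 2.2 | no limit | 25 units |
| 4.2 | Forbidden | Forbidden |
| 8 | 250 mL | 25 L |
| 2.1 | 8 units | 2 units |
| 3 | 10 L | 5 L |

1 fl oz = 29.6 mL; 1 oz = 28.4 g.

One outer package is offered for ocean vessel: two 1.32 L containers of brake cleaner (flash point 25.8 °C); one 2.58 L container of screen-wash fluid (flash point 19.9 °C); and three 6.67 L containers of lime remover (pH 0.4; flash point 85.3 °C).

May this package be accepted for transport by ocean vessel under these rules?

Brake cleaner: flash point 25.8 °C ≤ 60 °C → Class 3 (Flammable Liquid).
The screen-wash fluid has flash point 19.9 °C, which is ≤ 60 °C, so it is Class 3 (Flammable Liquid).
The lime remover has pH 0.4, which is ≤ 1.5, so it is Class 8 (Corrosive).
Class 3 net quantity: (two 1.32 L containers = 2.64 L) + 2.58 L = 5.22 L.
5.22 L exceeds the ocean vessel limit of 5 L for Class 3.
Class 8 quantity: three 6.67 L containers = 20.01 L.
That is within the Class 8 ocean vessel limit of 25 L.

No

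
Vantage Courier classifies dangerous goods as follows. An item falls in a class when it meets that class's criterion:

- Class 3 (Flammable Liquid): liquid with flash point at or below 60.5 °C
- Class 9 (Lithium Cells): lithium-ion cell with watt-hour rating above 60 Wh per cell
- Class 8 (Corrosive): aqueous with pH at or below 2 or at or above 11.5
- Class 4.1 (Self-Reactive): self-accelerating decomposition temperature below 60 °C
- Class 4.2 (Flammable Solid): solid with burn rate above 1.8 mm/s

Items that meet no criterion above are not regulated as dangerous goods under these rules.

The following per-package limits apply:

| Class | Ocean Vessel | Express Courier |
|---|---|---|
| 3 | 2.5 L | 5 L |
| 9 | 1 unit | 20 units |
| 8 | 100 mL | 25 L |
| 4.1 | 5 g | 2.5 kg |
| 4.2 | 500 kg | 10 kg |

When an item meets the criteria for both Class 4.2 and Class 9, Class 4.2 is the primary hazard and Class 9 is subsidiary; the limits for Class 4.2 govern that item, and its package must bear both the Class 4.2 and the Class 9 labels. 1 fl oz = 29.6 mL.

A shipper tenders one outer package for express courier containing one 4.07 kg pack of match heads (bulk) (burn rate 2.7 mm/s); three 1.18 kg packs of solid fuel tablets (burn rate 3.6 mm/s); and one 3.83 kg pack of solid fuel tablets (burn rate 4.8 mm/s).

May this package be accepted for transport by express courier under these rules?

No

Burn rate 2.7 mm/s meets the Class 4.2 criterion (Flammable Solid), so the match heads (bulk) are Class 4.2.
Solid fuel tablets: burn rate 3.6 mm/s > 1.8 mm/s → Class 4.2 (Flammable Solid).
Solid fuel tablets: burn rate 4.8 mm/s > 1.8 mm/s → Class 4.2 (Flammable Solid).
Class 4.2 net quantity: 4.07 kg + (three 1.18 kg packs = 3.54 kg) + 3.83 kg = 11.44 kg.
11.44 kg exceeds the express courier limit of 10 kg for Class 4.2.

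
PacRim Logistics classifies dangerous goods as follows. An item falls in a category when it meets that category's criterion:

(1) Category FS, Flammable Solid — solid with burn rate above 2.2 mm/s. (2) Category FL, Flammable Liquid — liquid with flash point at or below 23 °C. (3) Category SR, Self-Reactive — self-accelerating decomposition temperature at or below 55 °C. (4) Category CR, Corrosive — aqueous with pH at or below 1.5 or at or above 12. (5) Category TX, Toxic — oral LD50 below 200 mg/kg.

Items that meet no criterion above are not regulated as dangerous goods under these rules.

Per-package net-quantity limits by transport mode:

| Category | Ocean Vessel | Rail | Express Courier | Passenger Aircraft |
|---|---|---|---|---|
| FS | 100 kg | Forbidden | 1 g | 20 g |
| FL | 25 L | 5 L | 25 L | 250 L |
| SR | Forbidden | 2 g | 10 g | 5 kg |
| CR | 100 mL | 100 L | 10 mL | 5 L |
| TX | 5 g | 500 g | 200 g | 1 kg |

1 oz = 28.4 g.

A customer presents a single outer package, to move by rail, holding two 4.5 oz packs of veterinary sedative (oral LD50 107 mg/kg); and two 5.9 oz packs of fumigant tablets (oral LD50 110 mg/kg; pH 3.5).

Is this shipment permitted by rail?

With oral LD50 107 mg/kg (< 200 mg/kg), the veterinary sedative falls in Category TX.
The fumigant tablets have oral LD50 110 mg/kg, which is < 200 mg/kg, so they are Category TX (Toxic).
Total Category TX: (two 4.5 oz packs = 255.6 g) + (two 5.9 oz packs = 335.12 g) = 590.72 g.
590.72 g exceeds the rail limit of 500 g for Category TX.

No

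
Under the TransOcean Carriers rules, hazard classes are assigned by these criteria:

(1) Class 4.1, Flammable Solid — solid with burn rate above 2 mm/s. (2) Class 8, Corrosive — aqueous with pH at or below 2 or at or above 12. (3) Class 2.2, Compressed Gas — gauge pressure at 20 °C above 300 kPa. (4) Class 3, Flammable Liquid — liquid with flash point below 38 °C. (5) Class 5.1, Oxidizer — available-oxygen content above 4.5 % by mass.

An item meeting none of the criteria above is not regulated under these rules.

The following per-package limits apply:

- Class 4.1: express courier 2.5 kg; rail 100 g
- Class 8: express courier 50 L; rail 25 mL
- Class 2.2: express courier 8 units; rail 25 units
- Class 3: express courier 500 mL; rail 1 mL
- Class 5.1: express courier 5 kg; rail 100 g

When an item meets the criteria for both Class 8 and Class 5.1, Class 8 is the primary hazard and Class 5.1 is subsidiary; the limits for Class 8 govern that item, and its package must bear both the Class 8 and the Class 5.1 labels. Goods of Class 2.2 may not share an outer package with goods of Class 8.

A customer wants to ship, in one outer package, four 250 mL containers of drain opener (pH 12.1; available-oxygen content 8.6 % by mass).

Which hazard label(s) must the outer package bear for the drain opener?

pH 12.1 meets the Class 8 criterion (Corrosive), so the drain opener is Class 8.
With available-oxygen content 8.6 % by mass (> 4.5 % by mass), the drain opener falls in Class 5.1.
By the precedence rule Class 8 is primary and Class 5.1 is subsidiary, and that rule requires both labels on the package.

Class 5.1 and 8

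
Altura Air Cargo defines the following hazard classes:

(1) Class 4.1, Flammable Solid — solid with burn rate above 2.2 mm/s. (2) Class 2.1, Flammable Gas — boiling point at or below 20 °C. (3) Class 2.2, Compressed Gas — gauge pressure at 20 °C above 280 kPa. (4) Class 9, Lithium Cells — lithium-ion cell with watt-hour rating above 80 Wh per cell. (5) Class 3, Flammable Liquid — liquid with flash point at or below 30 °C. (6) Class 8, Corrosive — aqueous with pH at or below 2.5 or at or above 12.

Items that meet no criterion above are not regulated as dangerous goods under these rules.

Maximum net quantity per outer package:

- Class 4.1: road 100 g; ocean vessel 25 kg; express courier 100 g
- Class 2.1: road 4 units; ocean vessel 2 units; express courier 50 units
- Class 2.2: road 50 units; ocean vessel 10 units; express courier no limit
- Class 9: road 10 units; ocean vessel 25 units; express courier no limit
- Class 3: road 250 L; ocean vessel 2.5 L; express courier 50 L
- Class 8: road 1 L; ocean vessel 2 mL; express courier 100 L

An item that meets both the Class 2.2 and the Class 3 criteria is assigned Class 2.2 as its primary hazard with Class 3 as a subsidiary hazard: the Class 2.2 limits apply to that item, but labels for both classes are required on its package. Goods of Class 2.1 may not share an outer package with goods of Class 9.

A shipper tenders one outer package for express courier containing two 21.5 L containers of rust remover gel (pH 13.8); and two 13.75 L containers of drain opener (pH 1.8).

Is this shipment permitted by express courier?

Rust remover gel: pH 13.8 ≥ 12 → Class 8 (Corrosive).
pH 1.8 meets the Class 8 criterion (Corrosive), so the drain opener is Class 8.
Class 8 net quantity: (two 21.5 L containers = 43 L) + (two 13.75 L containers = 27.5 L) = 70.5 L.
That is within the Class 8 express courier limit of 100 L.

Yes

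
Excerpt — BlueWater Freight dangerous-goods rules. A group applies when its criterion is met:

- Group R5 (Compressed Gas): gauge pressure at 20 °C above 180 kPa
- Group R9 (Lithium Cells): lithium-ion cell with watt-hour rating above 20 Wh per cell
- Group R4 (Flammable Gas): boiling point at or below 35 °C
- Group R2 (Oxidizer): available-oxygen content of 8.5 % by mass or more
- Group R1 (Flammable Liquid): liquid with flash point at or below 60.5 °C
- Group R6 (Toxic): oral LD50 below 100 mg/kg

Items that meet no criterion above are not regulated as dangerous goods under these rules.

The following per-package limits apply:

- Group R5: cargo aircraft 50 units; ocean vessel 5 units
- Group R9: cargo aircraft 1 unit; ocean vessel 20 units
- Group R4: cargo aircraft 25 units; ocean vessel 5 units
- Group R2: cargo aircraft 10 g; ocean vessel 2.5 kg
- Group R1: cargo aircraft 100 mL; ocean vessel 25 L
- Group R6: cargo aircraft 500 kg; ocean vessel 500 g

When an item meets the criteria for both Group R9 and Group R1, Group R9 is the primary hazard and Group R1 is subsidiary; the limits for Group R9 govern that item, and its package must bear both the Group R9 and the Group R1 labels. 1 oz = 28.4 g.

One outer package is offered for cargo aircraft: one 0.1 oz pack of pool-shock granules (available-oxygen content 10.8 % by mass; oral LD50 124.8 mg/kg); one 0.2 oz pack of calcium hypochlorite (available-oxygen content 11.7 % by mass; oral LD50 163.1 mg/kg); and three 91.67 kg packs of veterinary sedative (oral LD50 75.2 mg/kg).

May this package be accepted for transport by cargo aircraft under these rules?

The pool-shock granules have available-oxygen content 10.8 % by mass, which is ≥ 8.5 % by mass, so they are Group R2 (Oxidizer).
Available-oxygen content 11.7 % by mass meets the Group R2 criterion (Oxidizer), so the calcium hypochlorite is Group R2.
With oral LD50 75.2 mg/kg (< 100 mg/kg), the veterinary sedative falls in Group R6.
Total Group R2: (one 0.1 oz pack = 2.84 g) + (one 0.2 oz pack = 5.68 g) = 8.52 g.
That is within the Group R2 cargo aircraft limit of 10 g.
Group R6 quantity: three 91.67 kg packs = 275.01 kg.
That is within the Group R6 cargo aircraft limit of 500 kg.
Every hazard group is within its cargo aircraft limit and no segregation rule is violated.

Yes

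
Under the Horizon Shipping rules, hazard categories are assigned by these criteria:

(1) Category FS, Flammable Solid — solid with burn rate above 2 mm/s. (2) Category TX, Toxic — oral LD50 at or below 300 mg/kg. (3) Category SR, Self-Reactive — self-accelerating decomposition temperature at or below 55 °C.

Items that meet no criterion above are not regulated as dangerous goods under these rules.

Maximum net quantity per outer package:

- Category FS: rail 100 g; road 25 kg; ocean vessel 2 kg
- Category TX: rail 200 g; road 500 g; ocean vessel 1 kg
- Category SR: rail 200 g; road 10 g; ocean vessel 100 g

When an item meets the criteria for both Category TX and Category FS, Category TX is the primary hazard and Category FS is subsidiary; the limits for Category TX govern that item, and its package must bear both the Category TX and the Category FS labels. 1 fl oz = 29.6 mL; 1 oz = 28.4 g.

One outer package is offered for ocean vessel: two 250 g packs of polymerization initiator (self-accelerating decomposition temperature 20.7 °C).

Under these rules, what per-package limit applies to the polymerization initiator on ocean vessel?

With self-accelerating decomposition temperature 20.7 °C (≤ 55 °C), the polymerization initiator falls in Category SR.
The ocean vessel limit for Category SR is 100 g.

100 g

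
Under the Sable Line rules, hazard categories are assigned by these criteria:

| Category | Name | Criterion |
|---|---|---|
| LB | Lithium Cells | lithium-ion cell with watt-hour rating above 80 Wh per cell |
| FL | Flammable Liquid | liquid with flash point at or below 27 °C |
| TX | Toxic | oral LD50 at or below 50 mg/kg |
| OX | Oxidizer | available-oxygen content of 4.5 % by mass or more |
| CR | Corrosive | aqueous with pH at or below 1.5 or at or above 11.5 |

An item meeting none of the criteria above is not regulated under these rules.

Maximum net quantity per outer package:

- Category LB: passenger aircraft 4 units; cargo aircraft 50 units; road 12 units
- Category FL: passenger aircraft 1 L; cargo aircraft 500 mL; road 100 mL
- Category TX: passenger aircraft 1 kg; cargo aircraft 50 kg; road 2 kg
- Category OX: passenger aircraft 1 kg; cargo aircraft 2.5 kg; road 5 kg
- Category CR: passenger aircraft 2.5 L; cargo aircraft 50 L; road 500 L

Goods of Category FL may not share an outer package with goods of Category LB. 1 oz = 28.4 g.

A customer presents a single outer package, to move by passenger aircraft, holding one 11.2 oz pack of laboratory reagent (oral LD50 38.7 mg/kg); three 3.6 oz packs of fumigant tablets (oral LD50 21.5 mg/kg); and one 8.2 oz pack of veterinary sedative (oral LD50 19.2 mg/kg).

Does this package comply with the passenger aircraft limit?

With oral LD50 38.7 mg/kg (≤ 50 mg/kg), the laboratory reagent falls in Category TX.
Fumigant tablets: oral LD50 21.5 mg/kg ≤ 50 mg/kg → Category TX (Toxic).
Oral LD50 19.2 mg/kg meets the Category TX criterion (Toxic), so the veterinary sedative is Category TX.
Category TX net quantity: (one 11.2 oz pack = 318.08 g) + (three 3.6 oz packs = 306.72 g) + (one 8.2 oz pack = 232.88 g) = 857.68 g.
That is within the Category TX passenger aircraft limit of 1 kg.

Yes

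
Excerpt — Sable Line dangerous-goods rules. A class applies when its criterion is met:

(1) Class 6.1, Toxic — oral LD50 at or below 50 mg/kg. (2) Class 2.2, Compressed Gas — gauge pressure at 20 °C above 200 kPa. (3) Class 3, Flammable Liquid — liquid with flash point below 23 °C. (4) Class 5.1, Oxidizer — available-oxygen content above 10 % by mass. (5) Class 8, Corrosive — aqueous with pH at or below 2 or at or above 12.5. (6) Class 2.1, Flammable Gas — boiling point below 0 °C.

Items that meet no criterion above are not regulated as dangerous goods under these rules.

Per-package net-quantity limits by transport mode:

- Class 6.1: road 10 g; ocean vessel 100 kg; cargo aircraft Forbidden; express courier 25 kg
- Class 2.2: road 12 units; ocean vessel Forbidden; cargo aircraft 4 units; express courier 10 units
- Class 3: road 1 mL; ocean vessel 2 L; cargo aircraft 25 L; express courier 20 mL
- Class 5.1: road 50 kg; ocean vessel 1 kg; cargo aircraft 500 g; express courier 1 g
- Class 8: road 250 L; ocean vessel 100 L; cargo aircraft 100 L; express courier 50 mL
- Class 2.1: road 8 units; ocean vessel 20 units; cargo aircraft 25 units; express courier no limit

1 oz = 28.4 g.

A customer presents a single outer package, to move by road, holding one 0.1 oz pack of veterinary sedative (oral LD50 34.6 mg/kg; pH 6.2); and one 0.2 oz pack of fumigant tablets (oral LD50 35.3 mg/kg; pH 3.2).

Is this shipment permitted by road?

Oral LD50 34.6 mg/kg meets the Class 6.1 criterion (Toxic), so the veterinary sedative is Class 6.1.
Fumigant tablets: oral LD50 35.3 mg/kg ≤ 50 mg/kg → Class 6.1 (Toxic).
Total Class 6.1: (one 0.1 oz pack = 2.84 g) + (one 0.2 oz pack = 5.68 g) = 8.52 g.
8.52 g is within the road limit of 10 g for Class 6.1.

Yes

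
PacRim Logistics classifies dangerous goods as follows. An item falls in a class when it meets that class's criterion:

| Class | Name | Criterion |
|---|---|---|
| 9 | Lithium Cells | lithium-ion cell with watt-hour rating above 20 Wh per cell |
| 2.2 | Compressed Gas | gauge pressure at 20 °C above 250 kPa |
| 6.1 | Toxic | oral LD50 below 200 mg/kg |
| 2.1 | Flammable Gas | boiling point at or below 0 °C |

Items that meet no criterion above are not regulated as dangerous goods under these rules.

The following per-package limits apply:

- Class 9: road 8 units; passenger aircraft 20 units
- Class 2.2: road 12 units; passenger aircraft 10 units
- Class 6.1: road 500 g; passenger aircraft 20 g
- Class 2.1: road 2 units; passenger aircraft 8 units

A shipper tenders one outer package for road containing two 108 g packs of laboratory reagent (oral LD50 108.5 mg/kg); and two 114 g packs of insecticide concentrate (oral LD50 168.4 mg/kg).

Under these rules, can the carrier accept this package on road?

Yes

With oral LD50 108.5 mg/kg (< 200 mg/kg), the laboratory reagent falls in Class 6.1.
With oral LD50 168.4 mg/kg (< 200 mg/kg), the insecticide concentrate falls in Class 6.1.
Total Class 6.1: (two 108 g packs = 216 g) + (two 114 g packs = 228 g) = 444 g.
444 g ≤ 500 g (road limit, Class 6.1) — within limit.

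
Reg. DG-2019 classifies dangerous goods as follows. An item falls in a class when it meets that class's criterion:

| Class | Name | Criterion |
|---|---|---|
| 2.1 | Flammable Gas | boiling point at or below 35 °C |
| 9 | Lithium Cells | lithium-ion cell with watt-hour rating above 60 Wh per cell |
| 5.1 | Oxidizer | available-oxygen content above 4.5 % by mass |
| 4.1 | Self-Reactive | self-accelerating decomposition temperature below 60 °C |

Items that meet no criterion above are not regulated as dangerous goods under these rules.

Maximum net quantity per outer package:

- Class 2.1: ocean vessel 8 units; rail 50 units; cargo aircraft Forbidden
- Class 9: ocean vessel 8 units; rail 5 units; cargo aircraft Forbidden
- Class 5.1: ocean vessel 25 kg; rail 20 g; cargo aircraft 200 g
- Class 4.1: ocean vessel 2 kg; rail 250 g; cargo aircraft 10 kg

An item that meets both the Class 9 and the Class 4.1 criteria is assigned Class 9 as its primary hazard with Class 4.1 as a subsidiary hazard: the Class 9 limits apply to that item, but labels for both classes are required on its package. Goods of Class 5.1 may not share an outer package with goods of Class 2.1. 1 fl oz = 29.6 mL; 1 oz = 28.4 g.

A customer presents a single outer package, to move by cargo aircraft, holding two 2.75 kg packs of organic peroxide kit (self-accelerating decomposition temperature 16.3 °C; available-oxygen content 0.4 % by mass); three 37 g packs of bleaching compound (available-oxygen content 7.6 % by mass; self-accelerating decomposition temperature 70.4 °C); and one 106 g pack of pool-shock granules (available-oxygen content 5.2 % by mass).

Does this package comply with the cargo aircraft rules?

With self-accelerating decomposition temperature 16.3 °C (< 60 °C), the organic peroxide kit falls in Class 4.1.
Bleaching compound: available-oxygen content 7.6 % by mass > 4.5 % by mass → Class 5.1 (Oxidizer).
With available-oxygen content 5.2 % by mass (> 4.5 % by mass), the pool-shock granules fall in Class 5.1.
Class 4.1 quantity: two 2.75 kg packs = 5.5 kg.
That is within the Class 4.1 cargo aircraft limit of 10 kg.
Class 5.1 net quantity: (three 37 g packs = 111 g) + 106 g = 217 g.
That exceeds the Class 5.1 cargo aircraft limit of 200 g.
The segregation rule (Class 5.1 with Class 2.1) does not apply to Class 4.1 with Class 5.1.

No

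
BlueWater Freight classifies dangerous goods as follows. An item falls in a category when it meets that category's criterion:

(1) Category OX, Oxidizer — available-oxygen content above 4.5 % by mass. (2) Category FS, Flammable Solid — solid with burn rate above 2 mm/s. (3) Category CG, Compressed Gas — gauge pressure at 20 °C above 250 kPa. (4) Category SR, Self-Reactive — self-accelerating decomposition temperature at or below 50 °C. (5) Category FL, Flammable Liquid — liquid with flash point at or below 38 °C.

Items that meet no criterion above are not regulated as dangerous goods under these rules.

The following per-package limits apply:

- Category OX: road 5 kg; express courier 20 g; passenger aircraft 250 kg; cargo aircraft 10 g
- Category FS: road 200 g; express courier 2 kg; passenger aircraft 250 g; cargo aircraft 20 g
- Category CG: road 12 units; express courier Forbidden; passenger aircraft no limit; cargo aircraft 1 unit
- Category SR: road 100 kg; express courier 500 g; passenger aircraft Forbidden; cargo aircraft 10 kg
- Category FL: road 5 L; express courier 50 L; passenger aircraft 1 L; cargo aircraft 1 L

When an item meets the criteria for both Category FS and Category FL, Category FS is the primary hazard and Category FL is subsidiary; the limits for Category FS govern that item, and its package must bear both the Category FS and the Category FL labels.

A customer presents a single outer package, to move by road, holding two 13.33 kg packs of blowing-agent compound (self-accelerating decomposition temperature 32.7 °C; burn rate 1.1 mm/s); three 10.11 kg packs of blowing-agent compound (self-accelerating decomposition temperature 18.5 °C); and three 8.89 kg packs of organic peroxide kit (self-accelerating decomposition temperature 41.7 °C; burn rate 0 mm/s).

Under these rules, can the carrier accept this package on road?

Yes

Self-accelerating decomposition temperature 32.7 °C meets the Category SR criterion (Self-Reactive), so the blowing-agent compound is Category SR.
The blowing-agent compound has self-accelerating decomposition temperature 18.5 °C, which is ≤ 50 °C, so it is Category SR (Self-Reactive).
With self-accelerating decomposition temperature 41.7 °C (≤ 50 °C), the organic peroxide kit falls in Category SR.
Category SR net quantity: (two 13.33 kg packs = 26.66 kg) + (three 10.11 kg packs = 30.33 kg) + (three 8.89 kg packs = 26.67 kg) = 83.66 kg.
That is within the Category SR road limit of 100 kg.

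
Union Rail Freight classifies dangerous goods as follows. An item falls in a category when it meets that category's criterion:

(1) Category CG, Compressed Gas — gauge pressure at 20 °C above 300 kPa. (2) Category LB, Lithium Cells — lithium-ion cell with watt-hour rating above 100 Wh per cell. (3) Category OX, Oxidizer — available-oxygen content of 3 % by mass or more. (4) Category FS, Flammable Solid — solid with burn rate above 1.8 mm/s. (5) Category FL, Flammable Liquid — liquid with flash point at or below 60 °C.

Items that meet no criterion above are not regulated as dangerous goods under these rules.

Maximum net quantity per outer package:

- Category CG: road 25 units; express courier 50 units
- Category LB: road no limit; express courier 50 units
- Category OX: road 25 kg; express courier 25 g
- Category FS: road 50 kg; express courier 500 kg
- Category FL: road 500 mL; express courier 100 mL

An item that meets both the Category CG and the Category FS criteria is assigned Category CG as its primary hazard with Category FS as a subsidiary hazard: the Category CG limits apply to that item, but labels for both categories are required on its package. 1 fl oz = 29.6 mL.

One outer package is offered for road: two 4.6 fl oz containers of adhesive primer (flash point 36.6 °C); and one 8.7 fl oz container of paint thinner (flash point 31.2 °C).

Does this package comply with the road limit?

No

With flash point 36.6 °C (≤ 60 °C), the adhesive primer falls in Category FL.
With flash point 31.2 °C (≤ 60 °C), the paint thinner falls in Category FL.
Total Category FL: (two 4.6 fl oz containers = 272.32 mL) + (one 8.7 fl oz container = 257.52 mL) = 529.84 mL.
529.84 mL exceeds the road limit of 500 mL for Category FL.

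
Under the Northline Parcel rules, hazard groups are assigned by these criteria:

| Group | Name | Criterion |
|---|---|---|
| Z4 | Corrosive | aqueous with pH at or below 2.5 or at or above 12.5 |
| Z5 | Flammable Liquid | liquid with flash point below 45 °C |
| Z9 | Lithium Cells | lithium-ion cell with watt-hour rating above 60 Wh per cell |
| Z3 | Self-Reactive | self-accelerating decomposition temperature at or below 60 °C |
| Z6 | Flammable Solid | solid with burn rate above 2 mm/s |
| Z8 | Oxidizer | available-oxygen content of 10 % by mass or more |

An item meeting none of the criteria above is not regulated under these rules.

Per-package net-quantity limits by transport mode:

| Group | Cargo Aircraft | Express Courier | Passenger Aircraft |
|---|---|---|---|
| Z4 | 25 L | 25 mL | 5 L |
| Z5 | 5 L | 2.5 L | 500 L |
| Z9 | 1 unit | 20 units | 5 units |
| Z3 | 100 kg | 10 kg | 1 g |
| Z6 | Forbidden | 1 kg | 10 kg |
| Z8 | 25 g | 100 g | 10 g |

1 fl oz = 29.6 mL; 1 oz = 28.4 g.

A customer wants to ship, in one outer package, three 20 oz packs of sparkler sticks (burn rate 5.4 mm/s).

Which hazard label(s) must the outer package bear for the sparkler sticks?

Sparkler sticks: burn rate 5.4 mm/s > 2 mm/s → Group Z6 (Flammable Solid).
Only the Group Z6 label is required.

Group Z6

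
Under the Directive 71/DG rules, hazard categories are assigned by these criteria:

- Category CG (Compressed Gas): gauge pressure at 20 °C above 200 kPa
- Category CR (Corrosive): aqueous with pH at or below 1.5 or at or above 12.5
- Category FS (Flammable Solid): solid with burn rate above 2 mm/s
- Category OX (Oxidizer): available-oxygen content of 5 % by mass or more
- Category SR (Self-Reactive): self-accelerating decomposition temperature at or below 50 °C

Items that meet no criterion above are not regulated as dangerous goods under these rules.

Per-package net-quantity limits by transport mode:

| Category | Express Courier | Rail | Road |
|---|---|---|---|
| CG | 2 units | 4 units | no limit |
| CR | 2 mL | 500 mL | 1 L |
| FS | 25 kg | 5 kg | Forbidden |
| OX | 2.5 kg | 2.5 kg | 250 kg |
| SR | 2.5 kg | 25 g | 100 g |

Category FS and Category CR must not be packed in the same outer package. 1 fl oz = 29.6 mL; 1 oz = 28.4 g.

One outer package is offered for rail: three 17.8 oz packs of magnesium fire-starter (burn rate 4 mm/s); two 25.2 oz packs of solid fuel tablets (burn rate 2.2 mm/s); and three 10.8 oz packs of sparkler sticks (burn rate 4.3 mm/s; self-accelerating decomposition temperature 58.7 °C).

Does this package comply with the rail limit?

Yes

The magnesium fire-starter has burn rate 4 mm/s, which is > 2 mm/s, so it is Category FS (Flammable Solid).
With burn rate 2.2 mm/s (> 2 mm/s), the solid fuel tablets fall in Category FS.
With burn rate 4.3 mm/s (> 2 mm/s), the sparkler sticks fall in Category FS.
Category FS net quantity: (three 17.8 oz packs = 1516.56 g) + (two 25.2 oz packs = 1431.36 g) + (three 10.8 oz packs = 920.16 g) = 3868.08 g.
3868.08 g ≤ 5 kg (rail limit, Category FS) — within limit.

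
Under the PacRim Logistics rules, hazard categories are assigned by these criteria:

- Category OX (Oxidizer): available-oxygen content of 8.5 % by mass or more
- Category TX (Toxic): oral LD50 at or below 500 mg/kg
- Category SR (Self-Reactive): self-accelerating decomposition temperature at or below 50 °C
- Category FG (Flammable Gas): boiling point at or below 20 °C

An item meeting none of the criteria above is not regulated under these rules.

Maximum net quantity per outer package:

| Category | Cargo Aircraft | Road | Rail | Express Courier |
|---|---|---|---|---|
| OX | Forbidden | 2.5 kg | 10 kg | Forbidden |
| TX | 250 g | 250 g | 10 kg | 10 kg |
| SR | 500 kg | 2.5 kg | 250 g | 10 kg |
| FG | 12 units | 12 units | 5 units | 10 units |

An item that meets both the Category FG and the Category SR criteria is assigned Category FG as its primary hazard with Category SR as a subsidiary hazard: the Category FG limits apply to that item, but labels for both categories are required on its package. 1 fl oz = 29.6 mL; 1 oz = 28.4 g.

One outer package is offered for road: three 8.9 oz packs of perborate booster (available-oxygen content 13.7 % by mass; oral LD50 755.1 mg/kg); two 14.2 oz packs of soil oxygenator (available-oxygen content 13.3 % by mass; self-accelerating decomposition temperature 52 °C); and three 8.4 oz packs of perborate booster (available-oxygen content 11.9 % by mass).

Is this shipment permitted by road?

Yes

Perborate booster: available-oxygen content 13.7 % by mass ≥ 8.5 % by mass → Category OX (Oxidizer).
Soil oxygenator: available-oxygen content 13.3 % by mass ≥ 8.5 % by mass → Category OX (Oxidizer).
With available-oxygen content 11.9 % by mass (≥ 8.5 % by mass), the perborate booster falls in Category OX.
Total Category OX: (three 8.9 oz packs = 758.28 g) + (two 14.2 oz packs = 806.56 g) + (three 8.4 oz packs = 715.68 g) = 2280.52 g.
2280.52 g ≤ 2.5 kg (road limit, Category OX) — within limit.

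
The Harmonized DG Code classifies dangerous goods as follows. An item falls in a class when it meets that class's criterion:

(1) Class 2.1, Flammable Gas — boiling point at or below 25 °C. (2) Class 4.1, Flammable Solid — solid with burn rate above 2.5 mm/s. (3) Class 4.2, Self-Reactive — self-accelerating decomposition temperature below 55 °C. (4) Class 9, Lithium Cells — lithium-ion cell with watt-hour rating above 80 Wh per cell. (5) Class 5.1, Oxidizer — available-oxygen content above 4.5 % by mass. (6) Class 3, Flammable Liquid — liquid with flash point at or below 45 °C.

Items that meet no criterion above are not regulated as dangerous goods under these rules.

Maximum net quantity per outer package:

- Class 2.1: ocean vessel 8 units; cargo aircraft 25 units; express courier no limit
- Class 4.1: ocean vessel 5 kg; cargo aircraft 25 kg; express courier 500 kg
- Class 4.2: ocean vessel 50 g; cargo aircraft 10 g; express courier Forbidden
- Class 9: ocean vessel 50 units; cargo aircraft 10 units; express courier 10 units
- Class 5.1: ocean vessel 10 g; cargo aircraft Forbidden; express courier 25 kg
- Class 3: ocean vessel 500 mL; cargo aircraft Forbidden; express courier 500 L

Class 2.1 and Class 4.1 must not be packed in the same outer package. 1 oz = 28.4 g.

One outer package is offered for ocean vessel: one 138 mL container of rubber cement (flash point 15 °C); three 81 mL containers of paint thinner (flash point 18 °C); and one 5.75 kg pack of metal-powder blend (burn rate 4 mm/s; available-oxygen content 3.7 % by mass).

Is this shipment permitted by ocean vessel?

No

Flash point 15 °C meets the Class 3 criterion (Flammable Liquid), so the rubber cement is Class 3.
With flash point 18 °C (≤ 45 °C), the paint thinner falls in Class 3.
The metal-powder blend has burn rate 4 mm/s, which is > 2.5 mm/s, so it is Class 4.1 (Flammable Solid).
Total Class 3: 138 mL + (three 81 mL containers = 243 mL) = 381 mL.
381 mL ≤ 500 mL (ocean vessel limit, Class 3) — within limit.
Class 4.1 quantity: 5.75 kg.
5.75 kg exceeds the ocean vessel limit of 5 kg for Class 4.1.
The segregation rule (Class 2.1 with Class 4.1) does not apply to Class 3 with Class 4.1.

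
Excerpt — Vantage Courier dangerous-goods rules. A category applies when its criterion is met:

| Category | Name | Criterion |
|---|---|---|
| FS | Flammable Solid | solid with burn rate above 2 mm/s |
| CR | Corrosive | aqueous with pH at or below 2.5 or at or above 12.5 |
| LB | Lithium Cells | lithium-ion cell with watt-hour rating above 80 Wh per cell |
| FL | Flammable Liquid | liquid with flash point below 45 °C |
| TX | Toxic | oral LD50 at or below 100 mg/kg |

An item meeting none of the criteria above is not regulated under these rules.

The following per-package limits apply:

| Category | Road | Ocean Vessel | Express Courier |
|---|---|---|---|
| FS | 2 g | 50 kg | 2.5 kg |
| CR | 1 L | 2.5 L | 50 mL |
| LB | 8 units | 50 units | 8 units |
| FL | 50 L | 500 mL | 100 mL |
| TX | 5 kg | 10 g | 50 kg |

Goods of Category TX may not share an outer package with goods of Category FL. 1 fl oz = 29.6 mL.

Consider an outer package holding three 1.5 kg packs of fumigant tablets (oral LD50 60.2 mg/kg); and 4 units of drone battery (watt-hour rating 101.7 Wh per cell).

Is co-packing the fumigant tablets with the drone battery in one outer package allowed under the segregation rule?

Yes

Fumigant tablets: oral LD50 60.2 mg/kg ≤ 100 mg/kg → Category TX (Toxic).
The drone battery has watt-hour rating 101.7 Wh per cell, which is > 80 Wh per cell, so it is Category LB (Lithium Cells).
No segregation rule bars Category TX with Category LB.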